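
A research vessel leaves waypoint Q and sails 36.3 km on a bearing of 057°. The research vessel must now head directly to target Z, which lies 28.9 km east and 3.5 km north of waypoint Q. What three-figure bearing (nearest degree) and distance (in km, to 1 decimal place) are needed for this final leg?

Leg 1 (057°, 36.3 km): east 36.3 sin 57° = 30.44, north 36.3 cos 57° = 19.77
Current position: (30.44, 19.77). Target: (28.9, 3.5). Remaining: Δeast = -1.54, Δnorth = -16.27.
Bearing = atan2(-1.54, -16.27) mod 360° = 185.42°; distance = √((-1.54)² + (-16.27)²) = 16.343 km.

185°, 16.3 km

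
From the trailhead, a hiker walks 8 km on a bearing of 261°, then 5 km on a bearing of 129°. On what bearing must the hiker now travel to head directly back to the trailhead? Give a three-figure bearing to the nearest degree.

042°

Leg 1 (261°, 8 km): east 8 sin 261° = -7.90, north 8 cos 261° = -1.25
Leg 2 (129°, 5 km): east 5 sin 129° = 3.89, north 5 cos 129° = -3.15
Net displacement: -4.02 east, -4.40 north. Direction back to start is (4.02, 4.40): bearing = atan2(4.02, 4.40) mod 360° = 42.40° ≈ 042°.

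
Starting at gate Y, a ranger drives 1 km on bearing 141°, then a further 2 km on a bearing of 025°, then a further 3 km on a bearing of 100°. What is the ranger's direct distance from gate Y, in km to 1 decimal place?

Leg 1 (141°, 1 km): east 1 sin 141° = 0.63, north 1 cos 141° = -0.78
Leg 2 (025°, 2 km): east 2 sin 25° = 0.85, north 2 cos 25° = 1.81
Leg 3 (100°, 3 km): east 3 sin 100° = 2.95, north 3 cos 100° = -0.52
Net: 4.43 east, 0.51 north. Distance = √((4.43)² + (0.51)²) = 4.459 km.

4.5 km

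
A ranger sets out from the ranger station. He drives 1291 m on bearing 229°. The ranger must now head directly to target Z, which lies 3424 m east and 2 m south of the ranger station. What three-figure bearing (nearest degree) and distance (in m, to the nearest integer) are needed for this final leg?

079°, 4479 m

Leg 1 (229°, 1291 m): east 1291 sin 229° = -974.33, north 1291 cos 229° = -846.97
Current position: (-974.33, -846.97). Target: (3424, -2). Remaining: Δeast = 4398.33, Δnorth = 844.97.
Bearing = atan2(4398.33, 844.97) mod 360° = 79.13°; distance = √((4398.33)² + (844.97)²) = 4478.759 m.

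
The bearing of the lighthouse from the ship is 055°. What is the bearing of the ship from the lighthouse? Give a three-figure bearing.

Back-bearing = 055° + 180° = 235°.

235°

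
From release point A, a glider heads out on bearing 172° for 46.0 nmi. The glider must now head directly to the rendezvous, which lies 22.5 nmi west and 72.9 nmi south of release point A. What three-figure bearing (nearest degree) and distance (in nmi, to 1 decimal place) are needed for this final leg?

227°, 39.8 nmi

Leg 1 (172°, 46.0 nmi): east 46.0 sin 172° = 6.40, north 46.0 cos 172° = -45.55
Current position: (6.40, -45.55). Target: (-22.5, -72.9). Remaining: Δeast = -28.90, Δnorth = -27.35.
Bearing = atan2(-28.90, -27.35) mod 360° = 226.58°; distance = √((-28.90)² + (-27.35)²) = 39.790 nmi.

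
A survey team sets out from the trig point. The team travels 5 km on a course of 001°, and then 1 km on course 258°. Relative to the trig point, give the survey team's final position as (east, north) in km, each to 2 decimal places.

(-0.89, 4.79)

Leg 1 (001°, 5 km): east 5 sin 1° = 0.09, north 5 cos 1° = 5.00
Leg 2 (258°, 1 km): east 1 sin 258° = -0.98, north 1 cos 258° = -0.21
Summing: -0.89 km east, 4.79 km north → (-0.89, 4.79).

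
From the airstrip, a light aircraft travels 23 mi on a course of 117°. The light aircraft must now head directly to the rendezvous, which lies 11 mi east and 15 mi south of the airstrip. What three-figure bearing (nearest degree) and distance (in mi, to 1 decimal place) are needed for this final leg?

Leg 1 (117°, 23 mi): east 23 sin 117° = 20.49, north 23 cos 117° = -10.44
Current position: (20.49, -10.44). Target: (11, -15). Remaining: Δeast = -9.49, Δnorth = -4.56.
Bearing = atan2(-9.49, -4.56) mod 360° = 244.35°; distance = √((-9.49)² + (-4.56)²) = 10.531 mi.

244°, 10.5 mi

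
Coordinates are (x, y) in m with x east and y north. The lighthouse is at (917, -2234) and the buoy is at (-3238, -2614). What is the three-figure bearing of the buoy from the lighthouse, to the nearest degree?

265°

Δeast = -3238 − 917 = -4155.00; Δnorth = -2614 − -2234 = -380.00.
Bearing = atan2(Δeast, Δnorth) mod 360° = 264.77° ≈ 265°.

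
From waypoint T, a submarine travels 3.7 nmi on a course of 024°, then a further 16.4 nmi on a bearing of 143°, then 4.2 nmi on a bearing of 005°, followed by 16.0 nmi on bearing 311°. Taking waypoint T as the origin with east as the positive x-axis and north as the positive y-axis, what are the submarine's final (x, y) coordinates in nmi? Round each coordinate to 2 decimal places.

Leg 1 (024°, 3.7 nmi): east 3.7 sin 24° = 1.50, north 3.7 cos 24° = 3.38
Leg 2 (143°, 16.4 nmi): east 16.4 sin 143° = 9.87, north 16.4 cos 143° = -13.10
Leg 3 (005°, 4.2 nmi): east 4.2 sin 5° = 0.37, north 4.2 cos 5° = 4.18
Leg 4 (311°, 16.0 nmi): east 16.0 sin 311° = -12.08, north 16.0 cos 311° = 10.50
Summing: -0.33 nmi east, 4.96 nmi north → (-0.33, 4.96).

(-0.33, 4.96)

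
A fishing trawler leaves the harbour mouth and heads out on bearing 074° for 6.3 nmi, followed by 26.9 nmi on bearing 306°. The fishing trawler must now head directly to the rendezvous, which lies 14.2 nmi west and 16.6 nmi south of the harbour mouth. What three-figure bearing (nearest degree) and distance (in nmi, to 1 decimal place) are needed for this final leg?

Leg 1 (074°, 6.3 nmi): east 6.3 sin 74° = 6.06, north 6.3 cos 74° = 1.74
Leg 2 (306°, 26.9 nmi): east 26.9 sin 306° = -21.76, north 26.9 cos 306° = 15.81
Current position: (-15.71, 17.55). Target: (-14.2, -16.6). Remaining: Δeast = 1.51, Δnorth = -34.15.
Bearing = atan2(1.51, -34.15) mod 360° = 177.47°; distance = √((1.51)² + (-34.15)²) = 34.181 nmi.

177°, 34.2 nmi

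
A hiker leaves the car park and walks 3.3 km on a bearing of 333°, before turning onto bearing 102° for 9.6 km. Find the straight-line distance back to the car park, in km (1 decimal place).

7.9 km

Leg 1 (333°, 3.3 km): east 3.3 sin 333° = -1.50, north 3.3 cos 333° = 2.94
Leg 2 (102°, 9.6 km): east 9.6 sin 102° = 9.39, north 9.6 cos 102° = -2.00
Net: 7.89 east, 0.94 north. Distance = √((7.89)² + (0.94)²) = 7.948 km.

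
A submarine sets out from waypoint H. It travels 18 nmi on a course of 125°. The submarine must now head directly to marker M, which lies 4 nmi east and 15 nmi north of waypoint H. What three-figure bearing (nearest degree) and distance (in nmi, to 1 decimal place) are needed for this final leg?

Leg 1 (125°, 18 nmi): east 18 sin 125° = 14.74, north 18 cos 125° = -10.32
Current position: (14.74, -10.32). Target: (4, 15). Remaining: Δeast = -10.74, Δnorth = 25.32.
Bearing = atan2(-10.74, 25.32) mod 360° = 337.01°; distance = √((-10.74)² + (25.32)²) = 27.510 nmi.

337°, 27.5 nmi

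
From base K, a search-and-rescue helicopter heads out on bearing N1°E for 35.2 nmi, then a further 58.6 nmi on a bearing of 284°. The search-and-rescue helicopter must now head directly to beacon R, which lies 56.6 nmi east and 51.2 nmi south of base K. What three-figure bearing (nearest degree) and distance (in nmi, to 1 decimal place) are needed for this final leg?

132°, 151.2 nmi

Leg 1 (N1°E, 35.2 nmi): east 35.2 sin 1° = 0.61, north 35.2 cos 1° = 35.19
Leg 2 (284°, 58.6 nmi): east 58.6 sin 284° = -56.86, north 58.6 cos 284° = 14.18
Current position: (-56.25, 49.37). Target: (56.6, -51.2). Remaining: Δeast = 112.85, Δnorth = -100.57.
Bearing = atan2(112.85, -100.57) mod 360° = 131.71°; distance = √((112.85)² + (-100.57)²) = 151.157 nmi.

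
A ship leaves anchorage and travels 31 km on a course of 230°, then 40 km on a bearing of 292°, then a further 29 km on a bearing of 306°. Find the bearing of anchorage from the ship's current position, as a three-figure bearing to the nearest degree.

098°

Leg 1 (230°, 31 km): east 31 sin 230° = -23.75, north 31 cos 230° = -19.93
Leg 2 (292°, 40 km): east 40 sin 292° = -37.09, north 40 cos 292° = 14.98
Leg 3 (306°, 29 km): east 29 sin 306° = -23.46, north 29 cos 306° = 17.05
Net displacement: -84.30 east, 12.10 north. Direction back to start is (84.30, -12.10): bearing = atan2(84.30, -12.10) mod 360° = 98.17° ≈ 098°.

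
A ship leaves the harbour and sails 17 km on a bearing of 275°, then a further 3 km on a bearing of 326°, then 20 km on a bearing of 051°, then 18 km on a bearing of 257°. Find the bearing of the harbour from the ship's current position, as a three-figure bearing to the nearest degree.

Leg 1 (275°, 17 km): east 17 sin 275° = -16.94, north 17 cos 275° = 1.48
Leg 2 (326°, 3 km): east 3 sin 326° = -1.68, north 3 cos 326° = 2.49
Leg 3 (051°, 20 km): east 20 sin 51° = 15.54, north 20 cos 51° = 12.59
Leg 4 (257°, 18 km): east 18 sin 257° = -17.54, north 18 cos 257° = -4.05
Net displacement: -20.61 east, 12.51 north. Direction back to start is (20.61, -12.51): bearing = atan2(20.61, -12.51) mod 360° = 121.25° ≈ 121°.

121°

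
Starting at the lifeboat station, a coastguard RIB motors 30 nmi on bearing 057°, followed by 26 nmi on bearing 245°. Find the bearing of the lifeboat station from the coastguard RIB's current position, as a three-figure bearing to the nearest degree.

Leg 1 (057°, 30 nmi): east 30 sin 57° = 25.16, north 30 cos 57° = 16.34
Leg 2 (245°, 26 nmi): east 26 sin 245° = -23.56, north 26 cos 245° = -10.99
Net displacement: 1.60 east, 5.35 north. Direction back to start is (-1.60, -5.35): bearing = atan2(-1.60, -5.35) mod 360° = 196.61° ≈ 197°.

197°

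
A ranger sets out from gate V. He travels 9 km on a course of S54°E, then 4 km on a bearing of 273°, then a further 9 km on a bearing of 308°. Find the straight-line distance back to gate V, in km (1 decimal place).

3.8 km

Leg 1 (S54°E, 9 km): east 9 sin 126° = 7.28, north 9 cos 126° = -5.29
Leg 2 (273°, 4 km): east 4 sin 273° = -3.99, north 4 cos 273° = 0.21
Leg 3 (308°, 9 km): east 9 sin 308° = -7.09, north 9 cos 308° = 5.54
Net: -3.81 east, 0.46 north. Distance = √((-3.81)² + (0.46)²) = 3.833 km.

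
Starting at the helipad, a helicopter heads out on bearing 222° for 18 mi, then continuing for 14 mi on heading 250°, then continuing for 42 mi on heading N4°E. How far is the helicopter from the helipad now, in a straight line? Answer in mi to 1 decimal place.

Leg 1 (222°, 18 mi): east 18 sin 222° = -12.04, north 18 cos 222° = -13.38
Leg 2 (250°, 14 mi): east 14 sin 250° = -13.16, north 14 cos 250° = -4.79
Leg 3 (N4°E, 42 mi): east 42 sin 4° = 2.93, north 42 cos 4° = 41.90
Net: -22.27 east, 23.73 north. Distance = √((-22.27)² + (23.73)²) = 32.546 mi.

32.5 mi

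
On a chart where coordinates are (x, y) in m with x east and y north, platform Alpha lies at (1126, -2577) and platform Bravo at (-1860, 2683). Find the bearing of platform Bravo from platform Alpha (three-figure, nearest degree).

330°

Δeast = -1860 − 1126 = -2986.00; Δnorth = 2683 − -2577 = 5260.00.
Bearing = atan2(Δeast, Δnorth) mod 360° = 330.42° ≈ 330°.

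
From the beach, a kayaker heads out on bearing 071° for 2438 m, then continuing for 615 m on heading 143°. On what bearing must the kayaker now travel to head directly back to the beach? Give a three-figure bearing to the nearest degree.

264°

Leg 1 (071°, 2438 m): east 2438 sin 71° = 2305.17, north 2438 cos 71° = 793.74
Leg 2 (143°, 615 m): east 615 sin 143° = 370.12, north 615 cos 143° = -491.16
Net displacement: 2675.29 east, 302.57 north. Direction back to start is (-2675.29, -302.57): bearing = atan2(-2675.29, -302.57) mod 360° = 263.55° ≈ 264°.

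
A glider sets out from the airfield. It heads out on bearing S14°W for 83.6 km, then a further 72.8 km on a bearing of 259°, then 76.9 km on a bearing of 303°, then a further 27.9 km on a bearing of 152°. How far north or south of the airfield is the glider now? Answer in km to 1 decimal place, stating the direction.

Leg 1 (S14°W, 83.6 km): east 83.6 sin 194° = -20.22, north 83.6 cos 194° = -81.12
Leg 2 (259°, 72.8 km): east 72.8 sin 259° = -71.46, north 72.8 cos 259° = -13.89
Leg 3 (303°, 76.9 km): east 76.9 sin 303° = -64.49, north 76.9 cos 303° = 41.88
Leg 4 (152°, 27.9 km): east 27.9 sin 152° = 13.10, north 27.9 cos 152° = -24.63
Net north component: -77.76 km.

77.8 km south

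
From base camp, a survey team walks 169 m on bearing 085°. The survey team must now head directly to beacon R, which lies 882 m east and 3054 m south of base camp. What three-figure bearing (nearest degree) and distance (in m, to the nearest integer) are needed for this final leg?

Leg 1 (085°, 169 m): east 169 sin 85° = 168.36, north 169 cos 85° = 14.73
Current position: (168.36, 14.73). Target: (882, -3054). Remaining: Δeast = 713.64, Δnorth = -3068.73.
Bearing = atan2(713.64, -3068.73) mod 360° = 166.91°; distance = √((713.64)² + (-3068.73)²) = 3150.617 m.

167°, 3151 m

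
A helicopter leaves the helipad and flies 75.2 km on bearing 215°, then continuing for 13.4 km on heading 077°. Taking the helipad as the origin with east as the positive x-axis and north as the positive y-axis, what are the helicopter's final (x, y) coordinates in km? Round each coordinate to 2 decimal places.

Leg 1 (215°, 75.2 km): east 75.2 sin 215° = -43.13, north 75.2 cos 215° = -61.60
Leg 2 (077°, 13.4 km): east 13.4 sin 77° = 13.06, north 13.4 cos 77° = 3.01
Summing: -30.08 km east, -58.59 km north → (-30.08, -58.59).

(-30.08, -58.59)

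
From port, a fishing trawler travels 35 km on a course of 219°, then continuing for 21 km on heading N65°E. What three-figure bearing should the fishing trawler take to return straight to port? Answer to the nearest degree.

009°

Leg 1 (219°, 35 km): east 35 sin 219° = -22.03, north 35 cos 219° = -27.20
Leg 2 (N65°E, 21 km): east 21 sin 65° = 19.03, north 21 cos 65° = 8.87
Net displacement: -2.99 east, -18.33 north. Direction back to start is (2.99, 18.33): bearing = atan2(2.99, 18.33) mod 360° = 9.28° ≈ 009°.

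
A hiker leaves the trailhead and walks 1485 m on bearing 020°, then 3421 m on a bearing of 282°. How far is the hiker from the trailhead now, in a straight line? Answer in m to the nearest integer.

3535 m

Leg 1 (020°, 1485 m): east 1485 sin 20° = 507.90, north 1485 cos 20° = 1395.44
Leg 2 (282°, 3421 m): east 3421 sin 282° = -3346.24, north 3421 cos 282° = 711.27
Net: -2838.34 east, 2106.71 north. Distance = √((-2838.34)² + (2106.71)²) = 3534.744 m.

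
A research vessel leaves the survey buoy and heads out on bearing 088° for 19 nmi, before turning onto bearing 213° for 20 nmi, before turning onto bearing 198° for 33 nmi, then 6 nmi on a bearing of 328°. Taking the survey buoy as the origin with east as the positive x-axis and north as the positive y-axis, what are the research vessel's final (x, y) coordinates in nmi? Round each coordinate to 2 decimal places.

(-5.28, -42.41)

Leg 1 (088°, 19 nmi): east 19 sin 88° = 18.99, north 19 cos 88° = 0.66
Leg 2 (213°, 20 nmi): east 20 sin 213° = -10.89, north 20 cos 213° = -16.77
Leg 3 (198°, 33 nmi): east 33 sin 198° = -10.20, north 33 cos 198° = -31.38
Leg 4 (328°, 6 nmi): east 6 sin 328° = -3.18, north 6 cos 328° = 5.09
Summing: -5.28 nmi east, -42.41 nmi north → (-5.28, -42.41).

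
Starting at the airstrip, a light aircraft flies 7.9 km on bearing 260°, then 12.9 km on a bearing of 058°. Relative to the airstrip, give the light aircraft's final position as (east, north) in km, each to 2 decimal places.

(3.16, 5.46)

Leg 1 (260°, 7.9 km): east 7.9 sin 260° = -7.78, north 7.9 cos 260° = -1.37
Leg 2 (058°, 12.9 km): east 12.9 sin 58° = 10.94, north 12.9 cos 58° = 6.84
Summing: 3.16 km east, 5.46 km north → (3.16, 5.46).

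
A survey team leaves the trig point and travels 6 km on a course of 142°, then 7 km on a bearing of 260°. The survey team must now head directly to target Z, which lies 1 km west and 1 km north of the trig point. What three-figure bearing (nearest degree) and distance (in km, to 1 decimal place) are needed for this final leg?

018°, 7.3 km

Leg 1 (142°, 6 km): east 6 sin 142° = 3.69, north 6 cos 142° = -4.73
Leg 2 (260°, 7 km): east 7 sin 260° = -6.89, north 7 cos 260° = -1.22
Current position: (-3.20, -5.94). Target: (-1, 1). Remaining: Δeast = 2.20, Δnorth = 6.94.
Bearing = atan2(2.20, 6.94) mod 360° = 17.58°; distance = √((2.20)² + (6.94)²) = 7.284 km.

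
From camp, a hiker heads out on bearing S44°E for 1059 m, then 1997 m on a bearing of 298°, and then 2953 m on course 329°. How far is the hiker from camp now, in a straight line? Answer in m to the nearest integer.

Leg 1 (S44°E, 1059 m): east 1059 sin 136° = 735.64, north 1059 cos 136° = -761.78
Leg 2 (298°, 1997 m): east 1997 sin 298° = -1763.25, north 1997 cos 298° = 937.53
Leg 3 (329°, 2953 m): east 2953 sin 329° = -1520.91, north 2953 cos 329° = 2531.22
Net: -2548.51 east, 2706.97 north. Distance = √((-2548.51)² + (2706.97)²) = 3717.874 m.

3718 m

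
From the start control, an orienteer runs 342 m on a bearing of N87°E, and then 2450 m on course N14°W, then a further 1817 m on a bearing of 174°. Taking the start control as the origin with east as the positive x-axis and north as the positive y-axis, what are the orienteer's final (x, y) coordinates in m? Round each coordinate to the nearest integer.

(-61, 588)

Leg 1 (N87°E, 342 m): east 342 sin 87° = 341.53, north 342 cos 87° = 17.90
Leg 2 (N14°W, 2450 m): east 2450 sin 346° = -592.71, north 2450 cos 346° = 2377.22
Leg 3 (174°, 1817 m): east 1817 sin 174° = 189.93, north 1817 cos 174° = -1807.05
Summing: -61.25 m east, 588.08 m north → (-61, 588).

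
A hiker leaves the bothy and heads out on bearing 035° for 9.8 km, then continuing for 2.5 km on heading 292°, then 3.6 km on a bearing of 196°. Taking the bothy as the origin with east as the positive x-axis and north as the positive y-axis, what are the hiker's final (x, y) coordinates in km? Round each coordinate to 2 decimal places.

Leg 1 (035°, 9.8 km): east 9.8 sin 35° = 5.62, north 9.8 cos 35° = 8.03
Leg 2 (292°, 2.5 km): east 2.5 sin 292° = -2.32, north 2.5 cos 292° = 0.94
Leg 3 (196°, 3.6 km): east 3.6 sin 196° = -0.99, north 3.6 cos 196° = -3.46
Summing: 2.31 km east, 5.50 km north → (2.31, 5.50).

(2.31, 5.50)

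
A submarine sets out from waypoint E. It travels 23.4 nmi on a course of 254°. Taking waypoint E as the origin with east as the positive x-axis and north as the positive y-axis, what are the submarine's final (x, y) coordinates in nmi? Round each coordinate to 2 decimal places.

(-22.49, -6.45)

Leg 1 (254°, 23.4 nmi): east 23.4 sin 254° = -22.49, north 23.4 cos 254° = -6.45
Summing: -22.49 nmi east, -6.45 nmi north → (-22.49, -6.45).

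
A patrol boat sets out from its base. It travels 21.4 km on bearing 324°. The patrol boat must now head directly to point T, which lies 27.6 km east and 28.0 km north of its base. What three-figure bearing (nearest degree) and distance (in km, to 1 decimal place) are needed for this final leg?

075°, 41.6 km

Leg 1 (324°, 21.4 km): east 21.4 sin 324° = -12.58, north 21.4 cos 324° = 17.31
Current position: (-12.58, 17.31). Target: (27.6, 28.0). Remaining: Δeast = 40.18, Δnorth = 10.69.
Bearing = atan2(40.18, 10.69) mod 360° = 75.10°; distance = √((40.18)² + (10.69)²) = 41.576 km.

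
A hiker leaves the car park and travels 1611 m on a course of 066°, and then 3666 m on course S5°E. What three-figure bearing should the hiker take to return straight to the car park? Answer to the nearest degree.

329°

Leg 1 (066°, 1611 m): east 1611 sin 66° = 1471.72, north 1611 cos 66° = 655.25
Leg 2 (S5°E, 3666 m): east 3666 sin 175° = 319.51, north 3666 cos 175° = -3652.05
Net displacement: 1791.23 east, -2996.80 north. Direction back to start is (-1791.23, 2996.80): bearing = atan2(-1791.23, 2996.80) mod 360° = 329.13° ≈ 329°.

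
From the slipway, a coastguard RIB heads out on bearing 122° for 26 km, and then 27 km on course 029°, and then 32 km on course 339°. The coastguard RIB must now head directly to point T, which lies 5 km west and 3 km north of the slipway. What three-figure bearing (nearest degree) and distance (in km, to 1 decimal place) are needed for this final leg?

Leg 1 (122°, 26 km): east 26 sin 122° = 22.05, north 26 cos 122° = -13.78
Leg 2 (029°, 27 km): east 27 sin 29° = 13.09, north 27 cos 29° = 23.61
Leg 3 (339°, 32 km): east 32 sin 339° = -11.47, north 32 cos 339° = 29.87
Current position: (23.67, 39.71). Target: (-5, 3). Remaining: Δeast = -28.67, Δnorth = -36.71.
Bearing = atan2(-28.67, -36.71) mod 360° = 217.99°; distance = √((-28.67)² + (-36.71)²) = 46.581 km.

218°, 46.6 km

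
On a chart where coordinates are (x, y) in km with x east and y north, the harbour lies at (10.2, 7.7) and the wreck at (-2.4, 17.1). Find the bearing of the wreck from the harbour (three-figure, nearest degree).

307°

Δeast = -2.4 − 10.2 = -12.60; Δnorth = 17.1 − 7.7 = 9.40.
Bearing = atan2(Δeast, Δnorth) mod 360° = 306.72° ≈ 307°.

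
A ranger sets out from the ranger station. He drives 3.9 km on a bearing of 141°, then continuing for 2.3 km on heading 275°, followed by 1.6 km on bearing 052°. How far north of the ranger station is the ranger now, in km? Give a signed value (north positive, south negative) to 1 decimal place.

Leg 1 (141°, 3.9 km): east 3.9 sin 141° = 2.45, north 3.9 cos 141° = -3.03
Leg 2 (275°, 2.3 km): east 2.3 sin 275° = -2.29, north 2.3 cos 275° = 0.20
Leg 3 (052°, 1.6 km): east 1.6 sin 52° = 1.26, north 1.6 cos 52° = 0.99
Net north component: -1.85 km.

-1.8 km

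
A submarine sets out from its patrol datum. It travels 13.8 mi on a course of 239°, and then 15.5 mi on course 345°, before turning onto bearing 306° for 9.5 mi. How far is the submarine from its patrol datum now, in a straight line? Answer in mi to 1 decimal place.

Leg 1 (239°, 13.8 mi): east 13.8 sin 239° = -11.83, north 13.8 cos 239° = -7.11
Leg 2 (345°, 15.5 mi): east 15.5 sin 345° = -4.01, north 15.5 cos 345° = 14.97
Leg 3 (306°, 9.5 mi): east 9.5 sin 306° = -7.69, north 9.5 cos 306° = 5.58
Net: -23.53 east, 13.45 north. Distance = √((-23.53)² + (13.45)²) = 27.099 mi.

27.1 mi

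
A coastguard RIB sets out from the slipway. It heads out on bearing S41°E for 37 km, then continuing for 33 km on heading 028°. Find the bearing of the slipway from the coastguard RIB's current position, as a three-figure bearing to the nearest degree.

Leg 1 (S41°E, 37 km): east 37 sin 139° = 24.27, north 37 cos 139° = -27.92
Leg 2 (028°, 33 km): east 33 sin 28° = 15.49, north 33 cos 28° = 29.14
Net displacement: 39.77 east, 1.21 north. Direction back to start is (-39.77, -1.21): bearing = atan2(-39.77, -1.21) mod 360° = 268.25° ≈ 268°.

268°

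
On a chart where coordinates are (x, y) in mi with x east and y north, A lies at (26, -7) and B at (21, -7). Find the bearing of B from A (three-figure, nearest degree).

Δeast = 21 − 26 = -5.00; Δnorth = -7 − -7 = 0.00.
Bearing = atan2(Δeast, Δnorth) mod 360° = 270.00° ≈ 270°.

270°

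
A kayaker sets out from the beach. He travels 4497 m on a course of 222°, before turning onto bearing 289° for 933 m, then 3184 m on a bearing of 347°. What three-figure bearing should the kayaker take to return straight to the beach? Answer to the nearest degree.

091°

Leg 1 (222°, 4497 m): east 4497 sin 222° = -3009.08, north 4497 cos 222° = -3341.92
Leg 2 (289°, 933 m): east 933 sin 289° = -882.17, north 933 cos 289° = 303.76
Leg 3 (347°, 3184 m): east 3184 sin 347° = -716.24, north 3184 cos 347° = 3102.39
Net displacement: -4607.49 east, 64.23 north. Direction back to start is (4607.49, -64.23): bearing = atan2(4607.49, -64.23) mod 360° = 90.80° ≈ 091°.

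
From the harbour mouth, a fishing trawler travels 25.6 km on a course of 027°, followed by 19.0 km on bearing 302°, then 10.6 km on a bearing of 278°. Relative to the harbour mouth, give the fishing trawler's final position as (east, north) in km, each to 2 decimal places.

Leg 1 (027°, 25.6 km): east 25.6 sin 27° = 11.62, north 25.6 cos 27° = 22.81
Leg 2 (302°, 19.0 km): east 19.0 sin 302° = -16.11, north 19.0 cos 302° = 10.07
Leg 3 (278°, 10.6 km): east 10.6 sin 278° = -10.50, north 10.6 cos 278° = 1.48
Summing: -14.99 km east, 34.35 km north → (-14.99, 34.35).

(-14.99, 34.35)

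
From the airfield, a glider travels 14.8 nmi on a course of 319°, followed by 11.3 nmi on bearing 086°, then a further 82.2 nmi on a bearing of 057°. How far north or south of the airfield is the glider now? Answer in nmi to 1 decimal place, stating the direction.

56.7 nmi north

Leg 1 (319°, 14.8 nmi): east 14.8 sin 319° = -9.71, north 14.8 cos 319° = 11.17
Leg 2 (086°, 11.3 nmi): east 11.3 sin 86° = 11.27, north 11.3 cos 86° = 0.79
Leg 3 (057°, 82.2 nmi): east 82.2 sin 57° = 68.94, north 82.2 cos 57° = 44.77
Net north component: 56.73 nmi.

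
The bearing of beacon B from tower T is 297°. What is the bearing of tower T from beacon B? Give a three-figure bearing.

Back-bearing = 297° − 180° = 117°.

117°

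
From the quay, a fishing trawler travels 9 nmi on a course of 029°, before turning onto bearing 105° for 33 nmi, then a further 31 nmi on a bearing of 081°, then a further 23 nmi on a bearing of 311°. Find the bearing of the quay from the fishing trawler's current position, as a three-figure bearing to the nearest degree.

Leg 1 (029°, 9 nmi): east 9 sin 29° = 4.36, north 9 cos 29° = 7.87
Leg 2 (105°, 33 nmi): east 33 sin 105° = 31.88, north 33 cos 105° = -8.54
Leg 3 (081°, 31 nmi): east 31 sin 81° = 30.62, north 31 cos 81° = 4.85
Leg 4 (311°, 23 nmi): east 23 sin 311° = -17.36, north 23 cos 311° = 15.09
Net displacement: 49.50 east, 19.27 north. Direction back to start is (-49.50, -19.27): bearing = atan2(-49.50, -19.27) mod 360° = 248.73° ≈ 249°.

249°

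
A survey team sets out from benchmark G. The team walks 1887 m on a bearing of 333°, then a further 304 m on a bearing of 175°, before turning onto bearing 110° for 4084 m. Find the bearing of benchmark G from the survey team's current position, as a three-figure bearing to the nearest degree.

Leg 1 (333°, 1887 m): east 1887 sin 333° = -856.68, north 1887 cos 333° = 1681.33
Leg 2 (175°, 304 m): east 304 sin 175° = 26.50, north 304 cos 175° = -302.84
Leg 3 (110°, 4084 m): east 4084 sin 110° = 3837.70, north 4084 cos 110° = -1396.81
Net displacement: 3007.52 east, -18.32 north. Direction back to start is (-3007.52, 18.32): bearing = atan2(-3007.52, 18.32) mod 360° = 270.35° ≈ 270°.

270°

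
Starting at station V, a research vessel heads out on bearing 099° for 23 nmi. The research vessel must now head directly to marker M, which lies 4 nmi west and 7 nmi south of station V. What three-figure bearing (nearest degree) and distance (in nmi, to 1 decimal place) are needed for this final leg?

263°, 26.9 nmi

Leg 1 (099°, 23 nmi): east 23 sin 99° = 22.72, north 23 cos 99° = -3.60
Current position: (22.72, -3.60). Target: (-4, -7). Remaining: Δeast = -26.72, Δnorth = -3.40.
Bearing = atan2(-26.72, -3.40) mod 360° = 262.74°; distance = √((-26.72)² + (-3.40)²) = 26.933 nmi.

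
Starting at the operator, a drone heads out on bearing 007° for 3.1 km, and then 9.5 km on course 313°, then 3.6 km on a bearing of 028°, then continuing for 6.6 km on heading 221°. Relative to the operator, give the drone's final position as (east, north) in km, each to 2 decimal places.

(-9.21, 7.75)

Leg 1 (007°, 3.1 km): east 3.1 sin 7° = 0.38, north 3.1 cos 7° = 3.08
Leg 2 (313°, 9.5 km): east 9.5 sin 313° = -6.95, north 9.5 cos 313° = 6.48
Leg 3 (028°, 3.6 km): east 3.6 sin 28° = 1.69, north 3.6 cos 28° = 3.18
Leg 4 (221°, 6.6 km): east 6.6 sin 221° = -4.33, north 6.6 cos 221° = -4.98
Summing: -9.21 km east, 7.75 km north → (-9.21, 7.75).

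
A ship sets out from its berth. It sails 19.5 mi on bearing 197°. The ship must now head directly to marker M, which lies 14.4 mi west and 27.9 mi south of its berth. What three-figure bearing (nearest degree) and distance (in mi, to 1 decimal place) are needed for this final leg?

Leg 1 (197°, 19.5 mi): east 19.5 sin 197° = -5.70, north 19.5 cos 197° = -18.65
Current position: (-5.70, -18.65). Target: (-14.4, -27.9). Remaining: Δeast = -8.70, Δnorth = -9.25.
Bearing = atan2(-8.70, -9.25) mod 360° = 223.23°; distance = √((-8.70)² + (-9.25)²) = 12.699 mi.

223°, 12.7 mi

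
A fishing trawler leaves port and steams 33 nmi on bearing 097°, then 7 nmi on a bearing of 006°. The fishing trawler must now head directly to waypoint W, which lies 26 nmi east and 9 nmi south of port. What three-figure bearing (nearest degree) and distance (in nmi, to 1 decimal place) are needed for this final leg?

Leg 1 (097°, 33 nmi): east 33 sin 97° = 32.75, north 33 cos 97° = -4.02
Leg 2 (006°, 7 nmi): east 7 sin 6° = 0.73, north 7 cos 6° = 6.96
Current position: (33.49, 2.94). Target: (26, -9). Remaining: Δeast = -7.49, Δnorth = -11.94.
Bearing = atan2(-7.49, -11.94) mod 360° = 212.09°; distance = √((-7.49)² + (-11.94)²) = 14.093 nmi.

212°, 14.1 nmi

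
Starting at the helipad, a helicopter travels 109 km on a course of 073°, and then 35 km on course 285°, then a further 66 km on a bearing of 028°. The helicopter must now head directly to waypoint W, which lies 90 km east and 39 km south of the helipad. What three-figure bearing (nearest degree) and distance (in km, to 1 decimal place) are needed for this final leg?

185°, 138.7 km

Leg 1 (073°, 109 km): east 109 sin 73° = 104.24, north 109 cos 73° = 31.87
Leg 2 (285°, 35 km): east 35 sin 285° = -33.81, north 35 cos 285° = 9.06
Leg 3 (028°, 66 km): east 66 sin 28° = 30.99, north 66 cos 28° = 58.27
Current position: (101.41, 99.20). Target: (90, -39). Remaining: Δeast = -11.41, Δnorth = -138.20.
Bearing = atan2(-11.41, -138.20) mod 360° = 184.72°; distance = √((-11.41)² + (-138.20)²) = 138.672 km.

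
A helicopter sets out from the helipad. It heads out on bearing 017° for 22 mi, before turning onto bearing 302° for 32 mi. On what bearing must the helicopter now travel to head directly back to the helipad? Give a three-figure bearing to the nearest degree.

151°

Leg 1 (017°, 22 mi): east 22 sin 17° = 6.43, north 22 cos 17° = 21.04
Leg 2 (302°, 32 mi): east 32 sin 302° = -27.14, north 32 cos 302° = 16.96
Net displacement: -20.71 east, 38.00 north. Direction back to start is (20.71, -38.00): bearing = atan2(20.71, -38.00) mod 360° = 151.41° ≈ 151°.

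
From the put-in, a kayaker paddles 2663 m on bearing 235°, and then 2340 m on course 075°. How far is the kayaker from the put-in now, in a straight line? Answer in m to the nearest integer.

Leg 1 (235°, 2663 m): east 2663 sin 235° = -2181.40, north 2663 cos 235° = -1527.43
Leg 2 (075°, 2340 m): east 2340 sin 75° = 2260.27, north 2340 cos 75° = 605.64
Net: 78.86 east, -921.80 north. Distance = √((78.86)² + (-921.80)²) = 925.165 m.

925 m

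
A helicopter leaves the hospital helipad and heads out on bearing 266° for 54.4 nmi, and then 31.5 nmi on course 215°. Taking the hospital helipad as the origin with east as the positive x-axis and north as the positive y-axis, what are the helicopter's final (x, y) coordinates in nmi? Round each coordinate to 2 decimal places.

(-72.34, -29.60)

Leg 1 (266°, 54.4 nmi): east 54.4 sin 266° = -54.27, north 54.4 cos 266° = -3.79
Leg 2 (215°, 31.5 nmi): east 31.5 sin 215° = -18.07, north 31.5 cos 215° = -25.80
Summing: -72.34 nmi east, -29.60 nmi north → (-72.34, -29.60).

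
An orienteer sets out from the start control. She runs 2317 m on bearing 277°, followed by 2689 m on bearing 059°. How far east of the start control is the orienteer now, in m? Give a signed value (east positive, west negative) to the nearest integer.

Leg 1 (277°, 2317 m): east 2317 sin 277° = -2299.73, north 2317 cos 277° = 282.37
Leg 2 (059°, 2689 m): east 2689 sin 59° = 2304.92, north 2689 cos 59° = 1384.94
Net east component: 5.19 m.

5 m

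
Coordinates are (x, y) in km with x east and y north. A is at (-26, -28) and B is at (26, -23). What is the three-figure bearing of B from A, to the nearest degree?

Δeast = 26 − -26 = 52.00; Δnorth = -23 − -28 = 5.00.
Bearing = atan2(Δeast, Δnorth) mod 360° = 84.51° ≈ 085°.

085°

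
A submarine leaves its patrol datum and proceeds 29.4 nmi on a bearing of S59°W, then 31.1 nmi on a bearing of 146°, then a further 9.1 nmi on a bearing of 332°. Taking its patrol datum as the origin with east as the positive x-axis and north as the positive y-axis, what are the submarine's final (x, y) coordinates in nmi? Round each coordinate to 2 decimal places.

Leg 1 (S59°W, 29.4 nmi): east 29.4 sin 239° = -25.20, north 29.4 cos 239° = -15.14
Leg 2 (146°, 31.1 nmi): east 31.1 sin 146° = 17.39, north 31.1 cos 146° = -25.78
Leg 3 (332°, 9.1 nmi): east 9.1 sin 332° = -4.27, north 9.1 cos 332° = 8.03
Summing: -12.08 nmi east, -32.89 nmi north → (-12.08, -32.89).

(-12.08, -32.89)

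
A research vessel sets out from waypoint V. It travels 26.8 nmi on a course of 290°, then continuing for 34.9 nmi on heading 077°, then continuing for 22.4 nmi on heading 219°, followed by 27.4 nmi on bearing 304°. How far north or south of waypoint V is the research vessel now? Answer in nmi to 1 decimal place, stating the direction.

14.9 nmi north

Leg 1 (290°, 26.8 nmi): east 26.8 sin 290° = -25.18, north 26.8 cos 290° = 9.17
Leg 2 (077°, 34.9 nmi): east 34.9 sin 77° = 34.01, north 34.9 cos 77° = 7.85
Leg 3 (219°, 22.4 nmi): east 22.4 sin 219° = -14.10, north 22.4 cos 219° = -17.41
Leg 4 (304°, 27.4 nmi): east 27.4 sin 304° = -22.72, north 27.4 cos 304° = 15.32
Net north component: 14.93 nmi.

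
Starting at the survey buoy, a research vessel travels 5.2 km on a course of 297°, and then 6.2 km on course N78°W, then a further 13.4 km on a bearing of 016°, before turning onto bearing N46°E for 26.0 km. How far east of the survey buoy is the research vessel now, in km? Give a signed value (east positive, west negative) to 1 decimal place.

11.7 km

Leg 1 (297°, 5.2 km): east 5.2 sin 297° = -4.63, north 5.2 cos 297° = 2.36
Leg 2 (N78°W, 6.2 km): east 6.2 sin 282° = -6.06, north 6.2 cos 282° = 1.29
Leg 3 (016°, 13.4 km): east 13.4 sin 16° = 3.69, north 13.4 cos 16° = 12.88
Leg 4 (N46°E, 26.0 km): east 26.0 sin 46° = 18.70, north 26.0 cos 46° = 18.06
Net east component: 11.70 km.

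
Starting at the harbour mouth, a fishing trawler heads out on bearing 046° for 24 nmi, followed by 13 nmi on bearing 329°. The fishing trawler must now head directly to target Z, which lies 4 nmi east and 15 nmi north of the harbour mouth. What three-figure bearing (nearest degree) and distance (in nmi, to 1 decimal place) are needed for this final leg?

Leg 1 (046°, 24 nmi): east 24 sin 46° = 17.26, north 24 cos 46° = 16.67
Leg 2 (329°, 13 nmi): east 13 sin 329° = -6.70, north 13 cos 329° = 11.14
Current position: (10.57, 27.81). Target: (4, 15). Remaining: Δeast = -6.57, Δnorth = -12.81.
Bearing = atan2(-6.57, -12.81) mod 360° = 207.14°; distance = √((-6.57)² + (-12.81)²) = 14.400 nmi.

207°, 14.4 nmi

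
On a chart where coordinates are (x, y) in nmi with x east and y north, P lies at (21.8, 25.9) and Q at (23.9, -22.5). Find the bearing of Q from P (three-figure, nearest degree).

178°

Δeast = 23.9 − 21.8 = 2.10; Δnorth = -22.5 − 25.9 = -48.40.
Bearing = atan2(Δeast, Δnorth) mod 360° = 177.52° ≈ 178°.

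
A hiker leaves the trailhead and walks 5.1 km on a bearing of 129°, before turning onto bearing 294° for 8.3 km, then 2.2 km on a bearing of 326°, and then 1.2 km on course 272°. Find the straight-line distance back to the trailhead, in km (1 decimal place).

6.4 km

Leg 1 (129°, 5.1 km): east 5.1 sin 129° = 3.96, north 5.1 cos 129° = -3.21
Leg 2 (294°, 8.3 km): east 8.3 sin 294° = -7.58, north 8.3 cos 294° = 3.38
Leg 3 (326°, 2.2 km): east 2.2 sin 326° = -1.23, north 2.2 cos 326° = 1.82
Leg 4 (272°, 1.2 km): east 1.2 sin 272° = -1.20, north 1.2 cos 272° = 0.04
Net: -6.05 east, 2.03 north. Distance = √((-6.05)² + (2.03)²) = 6.381 km.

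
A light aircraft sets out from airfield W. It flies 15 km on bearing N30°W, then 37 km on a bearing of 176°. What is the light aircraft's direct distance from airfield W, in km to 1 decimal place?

Leg 1 (N30°W, 15 km): east 15 sin 330° = -7.50, north 15 cos 330° = 12.99
Leg 2 (176°, 37 km): east 37 sin 176° = 2.58, north 37 cos 176° = -36.91
Net: -4.92 east, -23.92 north. Distance = √((-4.92)² + (-23.92)²) = 24.420 km.

24.4 km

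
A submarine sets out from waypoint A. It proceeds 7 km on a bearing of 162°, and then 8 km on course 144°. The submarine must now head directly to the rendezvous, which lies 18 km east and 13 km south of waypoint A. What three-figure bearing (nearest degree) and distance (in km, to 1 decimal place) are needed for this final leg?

089°, 11.1 km

Leg 1 (162°, 7 km): east 7 sin 162° = 2.16, north 7 cos 162° = -6.66
Leg 2 (144°, 8 km): east 8 sin 144° = 4.70, north 8 cos 144° = -6.47
Current position: (6.87, -13.13). Target: (18, -13). Remaining: Δeast = 11.13, Δnorth = 0.13.
Bearing = atan2(11.13, 0.13) mod 360° = 89.33°; distance = √((11.13)² + (0.13)²) = 11.135 km.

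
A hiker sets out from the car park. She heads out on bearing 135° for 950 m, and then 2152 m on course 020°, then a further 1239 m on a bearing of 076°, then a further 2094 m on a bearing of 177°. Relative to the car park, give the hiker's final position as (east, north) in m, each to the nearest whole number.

Leg 1 (135°, 950 m): east 950 sin 135° = 671.75, north 950 cos 135° = -671.75
Leg 2 (020°, 2152 m): east 2152 sin 20° = 736.03, north 2152 cos 20° = 2022.22
Leg 3 (076°, 1239 m): east 1239 sin 76° = 1202.20, north 1239 cos 76° = 299.74
Leg 4 (177°, 2094 m): east 2094 sin 177° = 109.59, north 2094 cos 177° = -2091.13
Summing: 2719.57 m east, -440.92 m north → (2720, -441).

(2720, -441)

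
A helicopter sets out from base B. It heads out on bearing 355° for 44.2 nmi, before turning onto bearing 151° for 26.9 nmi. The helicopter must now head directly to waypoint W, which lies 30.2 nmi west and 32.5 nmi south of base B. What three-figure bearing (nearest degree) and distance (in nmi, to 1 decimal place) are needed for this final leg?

217°, 66.0 nmi

Leg 1 (355°, 44.2 nmi): east 44.2 sin 355° = -3.85, north 44.2 cos 355° = 44.03
Leg 2 (151°, 26.9 nmi): east 26.9 sin 151° = 13.04, north 26.9 cos 151° = -23.53
Current position: (9.19, 20.50). Target: (-30.2, -32.5). Remaining: Δeast = -39.39, Δnorth = -53.00.
Bearing = atan2(-39.39, -53.00) mod 360° = 216.62°; distance = √((-39.39)² + (-53.00)²) = 66.038 nmi.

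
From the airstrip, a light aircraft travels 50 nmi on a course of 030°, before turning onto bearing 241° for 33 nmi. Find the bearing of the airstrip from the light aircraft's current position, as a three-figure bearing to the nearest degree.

Leg 1 (030°, 50 nmi): east 50 sin 30° = 25.00, north 50 cos 30° = 43.30
Leg 2 (241°, 33 nmi): east 33 sin 241° = -28.86, north 33 cos 241° = -16.00
Net displacement: -3.86 east, 27.30 north. Direction back to start is (3.86, -27.30): bearing = atan2(3.86, -27.30) mod 360° = 171.95° ≈ 172°.

172°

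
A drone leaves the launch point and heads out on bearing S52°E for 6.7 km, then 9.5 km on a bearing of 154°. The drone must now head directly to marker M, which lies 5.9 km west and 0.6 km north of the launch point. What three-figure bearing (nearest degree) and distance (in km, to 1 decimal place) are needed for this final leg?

311°, 20.3 km

Leg 1 (S52°E, 6.7 km): east 6.7 sin 128° = 5.28, north 6.7 cos 128° = -4.12
Leg 2 (154°, 9.5 km): east 9.5 sin 154° = 4.16, north 9.5 cos 154° = -8.54
Current position: (9.44, -12.66). Target: (-5.9, 0.6). Remaining: Δeast = -15.34, Δnorth = 13.26.
Bearing = atan2(-15.34, 13.26) mod 360° = 310.84°; distance = √((-15.34)² + (13.26)²) = 20.282 km.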